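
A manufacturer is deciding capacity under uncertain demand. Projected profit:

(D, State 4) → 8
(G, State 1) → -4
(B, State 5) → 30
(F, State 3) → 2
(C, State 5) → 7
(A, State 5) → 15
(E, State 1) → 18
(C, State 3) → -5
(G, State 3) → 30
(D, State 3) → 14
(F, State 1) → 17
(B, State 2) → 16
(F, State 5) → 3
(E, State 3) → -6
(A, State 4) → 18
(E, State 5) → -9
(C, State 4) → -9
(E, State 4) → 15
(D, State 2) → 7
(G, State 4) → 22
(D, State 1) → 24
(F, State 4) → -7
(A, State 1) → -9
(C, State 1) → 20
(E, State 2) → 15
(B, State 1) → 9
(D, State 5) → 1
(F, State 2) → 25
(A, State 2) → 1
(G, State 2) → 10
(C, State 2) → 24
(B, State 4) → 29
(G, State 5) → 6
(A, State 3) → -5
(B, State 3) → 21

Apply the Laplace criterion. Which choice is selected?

Row averages: A=4, B=21, C=7.4, D=10.8, E=6.6, F=8, G=12.8
Highest average = 21 → B.

B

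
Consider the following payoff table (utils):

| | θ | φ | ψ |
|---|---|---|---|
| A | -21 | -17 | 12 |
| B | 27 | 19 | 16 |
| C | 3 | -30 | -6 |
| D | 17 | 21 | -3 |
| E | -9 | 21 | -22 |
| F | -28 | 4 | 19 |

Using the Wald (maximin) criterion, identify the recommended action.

Row minima: A=-21, B=16, C=-30, D=-3, E=-22, F=-28
Best worst-case = 16 → B.

B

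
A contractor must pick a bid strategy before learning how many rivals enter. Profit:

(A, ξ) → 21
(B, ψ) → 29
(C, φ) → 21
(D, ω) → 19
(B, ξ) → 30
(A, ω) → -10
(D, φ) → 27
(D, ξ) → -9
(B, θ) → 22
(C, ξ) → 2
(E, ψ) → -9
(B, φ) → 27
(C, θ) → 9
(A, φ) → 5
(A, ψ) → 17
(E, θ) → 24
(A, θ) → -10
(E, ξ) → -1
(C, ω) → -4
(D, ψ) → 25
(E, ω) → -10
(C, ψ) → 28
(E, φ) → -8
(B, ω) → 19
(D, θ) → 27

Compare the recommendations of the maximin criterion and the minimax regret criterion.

Row minima: A=-10, B=19, C=-4, D=-9, E=-10
Best worst-case = 19 → B.
Column bests: θ=27, φ=27, ψ=29, ω=19, ξ=30.
A regrets: 37, 22, 12, 29, 9 → max 37
B regrets: 5, 0, 0, 0, 0 → max 5
C regrets: 18, 6, 1, 23, 28 → max 28
D regrets: 0, 0, 4, 0, 39 → max 39
E regrets: 3, 35, 38, 29, 31 → max 38
Smallest max regret = 5 → B.

maximin → B; minimax regret → B (agree)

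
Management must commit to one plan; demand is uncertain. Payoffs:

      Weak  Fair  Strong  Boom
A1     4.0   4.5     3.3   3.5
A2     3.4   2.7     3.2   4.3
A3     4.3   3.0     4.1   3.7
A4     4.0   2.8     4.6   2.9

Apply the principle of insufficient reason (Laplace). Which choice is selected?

Row averages: A1=3.825, A2=3.4, A3=3.775, A4=3.575
Highest average = 3.825 → A1.

A1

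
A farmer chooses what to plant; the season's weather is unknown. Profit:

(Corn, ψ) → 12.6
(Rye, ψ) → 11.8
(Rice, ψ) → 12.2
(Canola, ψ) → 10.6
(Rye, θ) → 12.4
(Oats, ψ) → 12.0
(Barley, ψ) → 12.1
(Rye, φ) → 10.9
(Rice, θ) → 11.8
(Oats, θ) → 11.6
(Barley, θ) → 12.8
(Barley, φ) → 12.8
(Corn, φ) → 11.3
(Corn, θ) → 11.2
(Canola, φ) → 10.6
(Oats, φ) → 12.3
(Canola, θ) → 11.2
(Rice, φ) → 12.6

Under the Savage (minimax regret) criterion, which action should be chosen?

Barley

Column bests: θ=12.8, φ=12.8, ψ=12.6.
Rye regrets: 0.4, 1.9, 0.8 → max 1.9
Canola regrets: 1.6, 2.2, 2.0 → max 2.2
Rice regrets: 1.0, 0.2, 0.4 → max 1.0
Barley regrets: 0.0, 0.0, 0.5 → max 0.5
Corn regrets: 1.6, 1.5, 0.0 → max 1.6
Oats regrets: 1.2, 0.5, 0.6 → max 1.2
Smallest max regret = 0.5 → Barley.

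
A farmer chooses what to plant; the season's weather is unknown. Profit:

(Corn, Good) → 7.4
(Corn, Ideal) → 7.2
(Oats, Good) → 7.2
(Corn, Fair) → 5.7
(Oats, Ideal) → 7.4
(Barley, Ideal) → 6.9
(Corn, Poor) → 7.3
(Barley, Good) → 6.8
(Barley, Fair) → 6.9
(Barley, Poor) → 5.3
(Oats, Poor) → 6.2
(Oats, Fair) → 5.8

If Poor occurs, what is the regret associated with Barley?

2.0

Best payoff under Poor is 7.3.
Regret = 7.3 − 5.3 = 2.0.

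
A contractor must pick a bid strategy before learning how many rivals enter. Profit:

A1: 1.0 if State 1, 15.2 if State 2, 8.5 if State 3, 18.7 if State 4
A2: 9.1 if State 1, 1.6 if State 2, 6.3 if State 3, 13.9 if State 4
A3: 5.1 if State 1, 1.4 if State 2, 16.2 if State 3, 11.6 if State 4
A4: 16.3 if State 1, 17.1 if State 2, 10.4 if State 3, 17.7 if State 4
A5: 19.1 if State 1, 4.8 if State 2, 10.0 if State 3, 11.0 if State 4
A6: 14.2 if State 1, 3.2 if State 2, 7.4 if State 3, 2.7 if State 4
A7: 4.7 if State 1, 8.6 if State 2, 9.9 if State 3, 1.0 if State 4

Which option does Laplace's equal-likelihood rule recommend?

A4

Row averages: A1=10.85, A2=7.725, A3=8.575, A4=15.375, A5=11.225, A6=6.875, A7=6.05
Highest average = 15.375 → A4.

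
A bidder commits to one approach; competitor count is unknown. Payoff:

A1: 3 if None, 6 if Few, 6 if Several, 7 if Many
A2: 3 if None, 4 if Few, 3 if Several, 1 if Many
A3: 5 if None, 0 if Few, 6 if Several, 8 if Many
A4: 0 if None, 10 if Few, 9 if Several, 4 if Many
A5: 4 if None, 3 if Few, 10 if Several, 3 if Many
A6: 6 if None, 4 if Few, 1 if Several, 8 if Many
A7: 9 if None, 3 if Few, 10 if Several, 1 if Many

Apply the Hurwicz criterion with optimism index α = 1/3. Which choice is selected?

A1: 1/3·7 + 2/3·3 = 13/3
A2: 1/3·4 + 2/3·1 = 2
A3: 1/3·8 + 2/3·0 = 8/3
A4: 1/3·10 + 2/3·0 = 10/3
A5: 1/3·10 + 2/3·3 = 16/3
A6: 1/3·8 + 2/3·1 = 10/3
A7: 1/3·10 + 2/3·1 = 4
Highest Hurwicz score = 16/3 → A5.

A5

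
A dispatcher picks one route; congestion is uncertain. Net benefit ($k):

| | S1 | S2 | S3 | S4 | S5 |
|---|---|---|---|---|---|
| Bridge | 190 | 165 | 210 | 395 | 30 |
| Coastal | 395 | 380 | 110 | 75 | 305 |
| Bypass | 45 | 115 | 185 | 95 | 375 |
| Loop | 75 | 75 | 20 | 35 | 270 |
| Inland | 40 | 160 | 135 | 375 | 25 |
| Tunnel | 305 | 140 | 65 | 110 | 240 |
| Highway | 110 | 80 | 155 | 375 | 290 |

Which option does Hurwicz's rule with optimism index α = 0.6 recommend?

Bridge: 0.6·395 + 0.4·30 = 249
Coastal: 0.6·395 + 0.4·75 = 267
Bypass: 0.6·375 + 0.4·45 = 243
Loop: 0.6·270 + 0.4·20 = 170
Inland: 0.6·375 + 0.4·25 = 235
Tunnel: 0.6·305 + 0.4·65 = 209
Highway: 0.6·375 + 0.4·80 = 257
Highest Hurwicz score = 267 → Coastal.

Coastal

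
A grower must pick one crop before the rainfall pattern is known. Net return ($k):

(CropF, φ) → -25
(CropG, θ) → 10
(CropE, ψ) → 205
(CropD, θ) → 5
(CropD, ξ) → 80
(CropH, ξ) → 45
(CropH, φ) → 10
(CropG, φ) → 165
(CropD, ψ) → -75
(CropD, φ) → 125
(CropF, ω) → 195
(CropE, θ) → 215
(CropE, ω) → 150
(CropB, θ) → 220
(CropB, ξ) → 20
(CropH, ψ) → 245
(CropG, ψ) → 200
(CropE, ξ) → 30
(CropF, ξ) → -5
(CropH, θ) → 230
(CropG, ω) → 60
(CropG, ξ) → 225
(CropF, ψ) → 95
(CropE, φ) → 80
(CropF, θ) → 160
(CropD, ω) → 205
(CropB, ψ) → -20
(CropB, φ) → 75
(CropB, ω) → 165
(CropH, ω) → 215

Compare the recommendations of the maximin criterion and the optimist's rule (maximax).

maximin → CropE; maximax → CropH (disagree)

Row minima: CropH=10, CropE=30, CropG=10, CropF=-25, CropD=-75, CropB=-20
Best worst-case = 30 → CropE.
Row maxima: CropH=245, CropE=215, CropG=225, CropF=195, CropD=205, CropB=220
Best best-case = 245 → CropH.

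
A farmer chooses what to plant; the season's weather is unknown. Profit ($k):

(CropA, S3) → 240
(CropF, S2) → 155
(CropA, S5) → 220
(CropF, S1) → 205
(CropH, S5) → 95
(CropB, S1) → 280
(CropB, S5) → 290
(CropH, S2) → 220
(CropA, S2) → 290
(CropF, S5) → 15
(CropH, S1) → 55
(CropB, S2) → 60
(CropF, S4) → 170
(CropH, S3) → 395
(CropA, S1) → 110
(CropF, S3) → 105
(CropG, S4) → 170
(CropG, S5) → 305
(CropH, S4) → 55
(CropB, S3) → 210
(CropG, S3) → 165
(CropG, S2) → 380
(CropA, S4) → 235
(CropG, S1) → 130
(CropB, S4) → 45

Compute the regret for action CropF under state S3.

Best payoff under S3 is 395.
Regret = 395 − 105 = 290.

290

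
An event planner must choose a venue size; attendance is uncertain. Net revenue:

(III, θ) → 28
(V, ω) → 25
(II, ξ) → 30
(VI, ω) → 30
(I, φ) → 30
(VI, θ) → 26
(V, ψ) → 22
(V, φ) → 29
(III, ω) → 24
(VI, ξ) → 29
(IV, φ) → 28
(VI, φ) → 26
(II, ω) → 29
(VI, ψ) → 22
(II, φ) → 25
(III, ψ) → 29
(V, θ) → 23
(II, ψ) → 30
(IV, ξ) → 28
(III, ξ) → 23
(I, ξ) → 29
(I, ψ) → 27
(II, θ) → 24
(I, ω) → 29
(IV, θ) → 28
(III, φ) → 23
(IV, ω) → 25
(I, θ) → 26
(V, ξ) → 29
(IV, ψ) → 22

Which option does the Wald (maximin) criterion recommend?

Row minima: I=26, II=24, III=23, IV=22, V=22, VI=22
Best worst-case = 26 → I.

I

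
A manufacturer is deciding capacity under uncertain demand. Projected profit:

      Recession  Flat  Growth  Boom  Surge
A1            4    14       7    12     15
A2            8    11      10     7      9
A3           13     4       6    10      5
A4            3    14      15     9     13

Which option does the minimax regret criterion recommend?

Column bests: Recession=13, Flat=14, Growth=15, Boom=12, Surge=15.
A1 regrets: 9, 0, 8, 0, 0 → max 9
A2 regrets: 5, 3, 5, 5, 6 → max 6
A3 regrets: 0, 10, 9, 2, 10 → max 10
A4 regrets: 10, 0, 0, 3, 2 → max 10
Smallest max regret = 6 → A2.

A2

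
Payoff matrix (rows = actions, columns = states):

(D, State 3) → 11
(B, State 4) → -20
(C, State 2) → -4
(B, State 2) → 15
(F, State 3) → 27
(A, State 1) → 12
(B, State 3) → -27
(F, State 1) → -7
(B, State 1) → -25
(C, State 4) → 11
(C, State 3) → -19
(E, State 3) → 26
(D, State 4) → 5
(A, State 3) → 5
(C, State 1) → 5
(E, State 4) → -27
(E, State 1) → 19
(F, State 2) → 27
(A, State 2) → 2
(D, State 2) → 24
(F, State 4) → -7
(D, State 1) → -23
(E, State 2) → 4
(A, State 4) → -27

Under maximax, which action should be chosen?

Row maxima: A=12, B=15, C=11, D=24, E=26, F=27
Best best-case = 27 → F.

F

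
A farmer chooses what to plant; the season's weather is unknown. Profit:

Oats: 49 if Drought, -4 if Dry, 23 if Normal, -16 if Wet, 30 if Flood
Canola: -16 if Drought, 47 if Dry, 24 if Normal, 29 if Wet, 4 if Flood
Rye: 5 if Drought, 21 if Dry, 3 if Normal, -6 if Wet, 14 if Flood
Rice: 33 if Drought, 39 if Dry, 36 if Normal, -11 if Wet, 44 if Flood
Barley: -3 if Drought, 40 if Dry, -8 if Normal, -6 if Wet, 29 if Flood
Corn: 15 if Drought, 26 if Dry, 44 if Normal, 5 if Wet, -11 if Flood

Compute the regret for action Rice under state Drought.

Best payoff under Drought is 49.
Regret = 49 − 33 = 16.

16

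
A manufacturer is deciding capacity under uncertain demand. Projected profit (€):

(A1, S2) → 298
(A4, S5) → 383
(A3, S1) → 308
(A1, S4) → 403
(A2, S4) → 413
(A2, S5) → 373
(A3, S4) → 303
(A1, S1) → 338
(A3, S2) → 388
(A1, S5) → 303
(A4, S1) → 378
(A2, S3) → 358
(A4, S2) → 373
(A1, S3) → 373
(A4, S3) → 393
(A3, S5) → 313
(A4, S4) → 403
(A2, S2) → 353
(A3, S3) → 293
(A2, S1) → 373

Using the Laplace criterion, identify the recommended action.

A4

Row averages: A1=343, A2=374, A3=321, A4=386
Highest average = 386 → A4.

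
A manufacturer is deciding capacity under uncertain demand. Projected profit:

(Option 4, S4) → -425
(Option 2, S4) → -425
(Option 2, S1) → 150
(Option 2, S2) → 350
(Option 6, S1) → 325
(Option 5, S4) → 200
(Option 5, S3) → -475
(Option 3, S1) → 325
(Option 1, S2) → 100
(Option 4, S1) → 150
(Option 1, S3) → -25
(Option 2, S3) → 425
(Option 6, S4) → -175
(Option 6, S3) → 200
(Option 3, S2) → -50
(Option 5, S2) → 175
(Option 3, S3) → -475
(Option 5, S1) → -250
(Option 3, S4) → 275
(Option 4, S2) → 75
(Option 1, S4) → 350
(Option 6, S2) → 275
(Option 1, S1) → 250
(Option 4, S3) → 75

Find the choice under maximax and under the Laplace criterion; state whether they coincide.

Row maxima: Option 1=350, Option 2=425, Option 3=325, Option 4=150, Option 5=200, Option 6=325
Best best-case = 425 → Option 2.
Row averages: Option 1=168.75, Option 2=125, Option 3=18.75, Option 4=-31.25, Option 5=-87.5, Option 6=156.25
Highest average = 168.75 → Option 1.

maximax → Option 2; laplace → Option 1 (disagree)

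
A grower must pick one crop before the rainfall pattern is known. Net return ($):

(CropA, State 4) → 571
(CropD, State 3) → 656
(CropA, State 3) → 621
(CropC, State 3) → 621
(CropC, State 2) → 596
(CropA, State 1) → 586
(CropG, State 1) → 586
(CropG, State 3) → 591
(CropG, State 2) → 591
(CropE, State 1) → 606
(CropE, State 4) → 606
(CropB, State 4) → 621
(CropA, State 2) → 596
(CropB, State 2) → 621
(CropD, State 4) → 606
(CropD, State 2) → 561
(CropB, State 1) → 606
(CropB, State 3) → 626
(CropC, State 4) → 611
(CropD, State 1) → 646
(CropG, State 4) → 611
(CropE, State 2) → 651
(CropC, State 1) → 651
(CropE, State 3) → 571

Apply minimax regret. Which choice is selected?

Column bests: State 1=651, State 2=651, State 3=656, State 4=621.
CropE regrets: 45, 0, 85, 15 → max 85
CropD regrets: 5, 90, 0, 15 → max 90
CropB regrets: 45, 30, 30, 0 → max 45
CropA regrets: 65, 55, 35, 50 → max 65
CropC regrets: 0, 55, 35, 10 → max 55
CropG regrets: 65, 60, 65, 10 → max 65
Smallest max regret = 45 → CropB.

CropB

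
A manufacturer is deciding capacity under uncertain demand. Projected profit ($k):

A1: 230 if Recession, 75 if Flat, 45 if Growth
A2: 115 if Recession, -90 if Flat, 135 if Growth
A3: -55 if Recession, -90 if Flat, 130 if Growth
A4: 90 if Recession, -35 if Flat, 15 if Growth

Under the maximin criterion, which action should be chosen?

Row minima: A1=45, A2=-90, A3=-90, A4=-35
Best worst-case = 45 → A1.

A1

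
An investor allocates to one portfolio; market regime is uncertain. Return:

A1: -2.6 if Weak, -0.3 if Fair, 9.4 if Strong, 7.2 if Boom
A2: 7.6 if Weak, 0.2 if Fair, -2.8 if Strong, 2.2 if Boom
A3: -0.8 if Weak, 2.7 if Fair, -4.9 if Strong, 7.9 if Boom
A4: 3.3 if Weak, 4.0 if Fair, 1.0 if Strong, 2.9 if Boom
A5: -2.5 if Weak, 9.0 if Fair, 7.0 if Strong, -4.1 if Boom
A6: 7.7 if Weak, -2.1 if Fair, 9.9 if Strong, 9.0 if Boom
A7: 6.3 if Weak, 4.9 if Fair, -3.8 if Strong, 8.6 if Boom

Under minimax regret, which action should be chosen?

A4

Column bests: Weak=7.7, Fair=9.0, Strong=9.9, Boom=9.0.
A1 regrets: 10.3, 9.3, 0.5, 1.8 → max 10.3
A2 regrets: 0.1, 8.8, 12.7, 6.8 → max 12.7
A3 regrets: 8.5, 6.3, 14.8, 1.1 → max 14.8
A4 regrets: 4.4, 5.0, 8.9, 6.1 → max 8.9
A5 regrets: 10.2, 0.0, 2.9, 13.1 → max 13.1
A6 regrets: 0.0, 11.1, 0.0, 0.0 → max 11.1
A7 regrets: 1.4, 4.1, 13.7, 0.4 → max 13.7
Smallest max regret = 8.9 → A4.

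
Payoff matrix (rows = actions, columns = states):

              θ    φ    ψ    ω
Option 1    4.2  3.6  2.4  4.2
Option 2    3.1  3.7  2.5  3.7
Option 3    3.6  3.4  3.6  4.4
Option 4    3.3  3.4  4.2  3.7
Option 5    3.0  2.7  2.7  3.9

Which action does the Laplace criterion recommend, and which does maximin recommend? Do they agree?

Row averages: Option 1=3.6, Option 2=3.25, Option 3=3.75, Option 4=3.65, Option 5=3.075
Highest average = 3.75 → Option 3.
Row minima: Option 1=2.4, Option 2=2.5, Option 3=3.4, Option 4=3.3, Option 5=2.7
Best worst-case = 3.4 → Option 3.

laplace → Option 3; maximin → Option 3 (agree)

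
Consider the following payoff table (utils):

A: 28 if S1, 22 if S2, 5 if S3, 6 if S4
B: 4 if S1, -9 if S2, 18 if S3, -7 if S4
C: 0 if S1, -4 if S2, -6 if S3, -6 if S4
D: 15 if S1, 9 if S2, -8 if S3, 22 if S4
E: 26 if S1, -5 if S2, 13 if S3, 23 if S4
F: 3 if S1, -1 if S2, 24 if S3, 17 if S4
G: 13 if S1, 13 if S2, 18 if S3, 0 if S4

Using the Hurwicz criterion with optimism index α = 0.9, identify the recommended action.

A

A: 0.9·28 + 0.1·5 = 25.7
B: 0.9·18 + 0.1·(-9) = 15.3
C: 0.9·0 + 0.1·(-6) = -0.6
D: 0.9·22 + 0.1·(-8) = 19
E: 0.9·26 + 0.1·(-5) = 22.9
F: 0.9·24 + 0.1·(-1) = 21.5
G: 0.9·18 + 0.1·0 = 16.2
Highest Hurwicz score = 25.7 → A.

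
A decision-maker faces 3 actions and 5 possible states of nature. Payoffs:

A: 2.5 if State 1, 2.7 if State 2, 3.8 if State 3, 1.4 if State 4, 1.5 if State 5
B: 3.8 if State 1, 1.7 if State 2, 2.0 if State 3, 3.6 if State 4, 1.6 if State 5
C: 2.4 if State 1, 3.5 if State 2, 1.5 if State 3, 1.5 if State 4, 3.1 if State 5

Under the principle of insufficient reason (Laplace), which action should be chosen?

Row averages: A=2.38, B=2.54, C=2.4
Highest average = 2.54 → B.

B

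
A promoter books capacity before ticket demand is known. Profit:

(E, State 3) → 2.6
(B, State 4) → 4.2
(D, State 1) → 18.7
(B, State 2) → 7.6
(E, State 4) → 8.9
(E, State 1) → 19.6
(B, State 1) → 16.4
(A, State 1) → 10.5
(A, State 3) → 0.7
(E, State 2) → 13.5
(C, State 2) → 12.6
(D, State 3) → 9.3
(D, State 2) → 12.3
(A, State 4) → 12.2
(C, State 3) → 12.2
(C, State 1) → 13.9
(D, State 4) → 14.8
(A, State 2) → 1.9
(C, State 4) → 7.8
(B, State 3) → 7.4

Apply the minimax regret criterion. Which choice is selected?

D

Column bests: State 1=19.6, State 2=13.5, State 3=12.2, State 4=14.8.
A regrets: 9.1, 11.6, 11.5, 2.6 → max 11.6
B regrets: 3.2, 5.9, 4.8, 10.6 → max 10.6
C regrets: 5.7, 0.9, 0.0, 7.0 → max 7.0
D regrets: 0.9, 1.2, 2.9, 0.0 → max 2.9
E regrets: 0.0, 0.0, 9.6, 5.9 → max 9.6
Smallest max regret = 2.9 → D.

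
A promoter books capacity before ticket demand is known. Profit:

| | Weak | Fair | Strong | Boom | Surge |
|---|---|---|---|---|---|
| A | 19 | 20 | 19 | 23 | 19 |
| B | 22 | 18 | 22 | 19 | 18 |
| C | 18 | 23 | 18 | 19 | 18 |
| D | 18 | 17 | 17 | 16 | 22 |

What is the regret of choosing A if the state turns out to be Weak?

Best payoff under Weak is 22.
Regret = 22 − 19 = 3.

3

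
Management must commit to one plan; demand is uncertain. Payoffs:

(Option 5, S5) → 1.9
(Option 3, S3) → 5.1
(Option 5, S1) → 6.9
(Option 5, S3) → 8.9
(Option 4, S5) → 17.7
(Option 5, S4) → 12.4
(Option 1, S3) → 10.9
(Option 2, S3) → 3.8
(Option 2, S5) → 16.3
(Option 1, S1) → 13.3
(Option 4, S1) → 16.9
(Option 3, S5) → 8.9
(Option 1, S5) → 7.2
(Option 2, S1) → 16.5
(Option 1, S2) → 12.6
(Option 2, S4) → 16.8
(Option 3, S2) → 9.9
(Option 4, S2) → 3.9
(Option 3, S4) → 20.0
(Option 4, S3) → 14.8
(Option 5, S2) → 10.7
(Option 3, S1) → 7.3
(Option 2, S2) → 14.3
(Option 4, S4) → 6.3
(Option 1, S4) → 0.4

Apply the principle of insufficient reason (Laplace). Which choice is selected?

Row averages: Option 1=8.88, Option 2=13.54, Option 3=10.24, Option 4=11.92, Option 5=8.16
Highest average = 13.54 → Option 2.

Option 2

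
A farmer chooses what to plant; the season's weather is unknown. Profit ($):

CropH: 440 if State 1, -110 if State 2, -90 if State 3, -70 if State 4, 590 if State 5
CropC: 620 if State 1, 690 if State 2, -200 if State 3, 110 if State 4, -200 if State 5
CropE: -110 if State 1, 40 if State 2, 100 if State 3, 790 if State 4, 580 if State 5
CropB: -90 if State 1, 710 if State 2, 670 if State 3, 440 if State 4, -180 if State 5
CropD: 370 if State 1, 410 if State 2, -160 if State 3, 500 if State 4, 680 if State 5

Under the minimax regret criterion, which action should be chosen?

CropE

Column bests: State 1=620, State 2=710, State 3=670, State 4=790, State 5=680.
CropH regrets: 180, 820, 760, 860, 90 → max 860
CropC regrets: 0, 20, 870, 680, 880 → max 880
CropE regrets: 730, 670, 570, 0, 100 → max 730
CropB regrets: 710, 0, 0, 350, 860 → max 860
CropD regrets: 250, 300, 830, 290, 0 → max 830
Smallest max regret = 730 → CropE.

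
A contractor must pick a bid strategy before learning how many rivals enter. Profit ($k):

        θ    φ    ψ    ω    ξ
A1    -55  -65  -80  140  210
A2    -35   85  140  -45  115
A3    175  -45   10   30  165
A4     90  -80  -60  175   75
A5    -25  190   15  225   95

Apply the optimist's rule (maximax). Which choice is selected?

Row maxima: A1=210, A2=140, A3=175, A4=175, A5=225
Best best-case = 225 → A5.

A5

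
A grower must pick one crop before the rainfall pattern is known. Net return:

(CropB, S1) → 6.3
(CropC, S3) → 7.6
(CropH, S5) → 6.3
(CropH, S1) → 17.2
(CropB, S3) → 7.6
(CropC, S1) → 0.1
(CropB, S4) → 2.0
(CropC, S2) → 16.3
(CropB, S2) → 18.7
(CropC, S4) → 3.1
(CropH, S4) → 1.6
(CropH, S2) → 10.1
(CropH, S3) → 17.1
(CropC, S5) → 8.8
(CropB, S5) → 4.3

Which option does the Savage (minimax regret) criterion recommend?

Column bests: S1=17.2, S2=18.7, S3=17.1, S4=3.1, S5=8.8.
CropB regrets: 10.9, 0.0, 9.5, 1.1, 4.5 → max 10.9
CropC regrets: 17.1, 2.4, 9.5, 0.0, 0.0 → max 17.1
CropH regrets: 0.0, 8.6, 0.0, 1.5, 2.5 → max 8.6
Smallest max regret = 8.6 → CropH.

CropH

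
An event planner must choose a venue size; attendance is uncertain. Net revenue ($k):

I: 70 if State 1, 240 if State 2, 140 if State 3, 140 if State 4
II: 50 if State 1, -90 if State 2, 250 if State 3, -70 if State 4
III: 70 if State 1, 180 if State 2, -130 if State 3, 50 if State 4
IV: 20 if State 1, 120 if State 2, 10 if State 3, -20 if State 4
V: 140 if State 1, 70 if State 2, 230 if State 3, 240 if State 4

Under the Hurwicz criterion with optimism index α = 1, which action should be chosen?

II

I: 1·240 + 0·70 = 240
II: 1·250 + 0·(-90) = 250
III: 1·180 + 0·(-130) = 180
IV: 1·120 + 0·(-20) = 120
V: 1·240 + 0·70 = 240
Highest Hurwicz score = 250 → II.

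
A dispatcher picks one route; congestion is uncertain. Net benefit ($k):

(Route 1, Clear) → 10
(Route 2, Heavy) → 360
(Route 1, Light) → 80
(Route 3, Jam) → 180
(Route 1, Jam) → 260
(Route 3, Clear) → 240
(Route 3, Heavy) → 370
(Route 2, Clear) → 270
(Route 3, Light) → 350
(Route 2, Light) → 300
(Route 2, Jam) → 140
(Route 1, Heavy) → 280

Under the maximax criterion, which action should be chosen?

Route 3

Row maxima: Route 1=280, Route 2=360, Route 3=370
Best best-case = 370 → Route 3.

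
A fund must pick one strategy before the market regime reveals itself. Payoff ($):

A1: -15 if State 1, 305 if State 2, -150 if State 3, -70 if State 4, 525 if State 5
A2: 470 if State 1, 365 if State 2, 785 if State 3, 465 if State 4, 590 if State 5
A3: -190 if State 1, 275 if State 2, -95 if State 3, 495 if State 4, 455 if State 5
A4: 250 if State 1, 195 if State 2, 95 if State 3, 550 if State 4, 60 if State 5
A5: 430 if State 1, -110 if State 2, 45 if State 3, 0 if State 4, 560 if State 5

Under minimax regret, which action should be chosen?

Column bests: State 1=470, State 2=365, State 3=785, State 4=550, State 5=590.
A1 regrets: 485, 60, 935, 620, 65 → max 935
A2 regrets: 0, 0, 0, 85, 0 → max 85
A3 regrets: 660, 90, 880, 55, 135 → max 880
A4 regrets: 220, 170, 690, 0, 530 → max 690
A5 regrets: 40, 475, 740, 550, 30 → max 740
Smallest max regret = 85 → A2.

A2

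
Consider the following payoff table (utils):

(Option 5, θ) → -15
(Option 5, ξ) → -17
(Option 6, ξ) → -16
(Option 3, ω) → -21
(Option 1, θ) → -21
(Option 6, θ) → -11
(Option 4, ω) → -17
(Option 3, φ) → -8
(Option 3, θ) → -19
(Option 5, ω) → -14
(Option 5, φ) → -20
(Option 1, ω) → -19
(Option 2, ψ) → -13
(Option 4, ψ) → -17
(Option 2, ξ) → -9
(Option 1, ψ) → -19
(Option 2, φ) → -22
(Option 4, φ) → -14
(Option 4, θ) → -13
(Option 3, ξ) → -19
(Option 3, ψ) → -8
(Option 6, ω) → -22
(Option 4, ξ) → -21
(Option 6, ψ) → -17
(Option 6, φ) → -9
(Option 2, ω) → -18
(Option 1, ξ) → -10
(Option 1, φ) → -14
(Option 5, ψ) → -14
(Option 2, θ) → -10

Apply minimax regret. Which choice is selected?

Option 6

Column bests: θ=-10, φ=-8, ψ=-8, ω=-14, ξ=-9.
Option 1 regrets: 11, 6, 11, 5, 1 → max 11
Option 2 regrets: 0, 14, 5, 4, 0 → max 14
Option 3 regrets: 9, 0, 0, 7, 10 → max 10
Option 4 regrets: 3, 6, 9, 3, 12 → max 12
Option 5 regrets: 5, 12, 6, 0, 8 → max 12
Option 6 regrets: 1, 1, 9, 8, 7 → max 9
Smallest max regret = 9 → Option 6.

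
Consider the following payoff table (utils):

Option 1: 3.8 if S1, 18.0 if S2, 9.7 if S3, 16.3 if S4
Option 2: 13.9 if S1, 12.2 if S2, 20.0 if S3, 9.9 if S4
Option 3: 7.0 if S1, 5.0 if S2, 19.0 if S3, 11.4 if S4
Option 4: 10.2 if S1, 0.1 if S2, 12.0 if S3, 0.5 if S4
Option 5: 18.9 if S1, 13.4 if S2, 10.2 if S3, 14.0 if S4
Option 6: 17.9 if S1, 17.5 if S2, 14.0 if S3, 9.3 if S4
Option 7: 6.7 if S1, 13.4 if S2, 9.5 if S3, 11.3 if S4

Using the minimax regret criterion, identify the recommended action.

Option 2

Column bests: S1=18.9, S2=18.0, S3=20.0, S4=16.3.
Option 1 regrets: 15.1, 0.0, 10.3, 0.0 → max 15.1
Option 2 regrets: 5.0, 5.8, 0.0, 6.4 → max 6.4
Option 3 regrets: 11.9, 13.0, 1.0, 4.9 → max 13.0
Option 4 regrets: 8.7, 17.9, 8.0, 15.8 → max 17.9
Option 5 regrets: 0.0, 4.6, 9.8, 2.3 → max 9.8
Option 6 regrets: 1.0, 0.5, 6.0, 7.0 → max 7.0
Option 7 regrets: 12.2, 4.6, 10.5, 5.0 → max 12.2
Smallest max regret = 6.4 → Option 2.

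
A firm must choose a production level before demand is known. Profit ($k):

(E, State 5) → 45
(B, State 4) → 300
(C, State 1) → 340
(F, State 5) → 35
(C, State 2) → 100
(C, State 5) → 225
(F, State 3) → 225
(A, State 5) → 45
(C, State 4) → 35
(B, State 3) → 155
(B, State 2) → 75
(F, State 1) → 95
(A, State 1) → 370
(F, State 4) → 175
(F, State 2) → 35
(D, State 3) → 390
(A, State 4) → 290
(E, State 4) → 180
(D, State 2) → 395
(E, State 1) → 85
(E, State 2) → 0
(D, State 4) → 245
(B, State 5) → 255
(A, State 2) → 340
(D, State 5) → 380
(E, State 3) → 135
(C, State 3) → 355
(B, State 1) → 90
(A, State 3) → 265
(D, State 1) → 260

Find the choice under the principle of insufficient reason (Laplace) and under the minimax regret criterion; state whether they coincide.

Row averages: A=262, B=175, C=211, D=334, E=89, F=113
Highest average = 334 → D.
Column bests: State 1=370, State 2=395, State 3=390, State 4=300, State 5=380.
A regrets: 0, 55, 125, 10, 335 → max 335
B regrets: 280, 320, 235, 0, 125 → max 320
C regrets: 30, 295, 35, 265, 155 → max 295
D regrets: 110, 0, 0, 55, 0 → max 110
E regrets: 285, 395, 255, 120, 335 → max 395
F regrets: 275, 360, 165, 125, 345 → max 360
Smallest max regret = 110 → D.

laplace → D; minimax regret → D (agree)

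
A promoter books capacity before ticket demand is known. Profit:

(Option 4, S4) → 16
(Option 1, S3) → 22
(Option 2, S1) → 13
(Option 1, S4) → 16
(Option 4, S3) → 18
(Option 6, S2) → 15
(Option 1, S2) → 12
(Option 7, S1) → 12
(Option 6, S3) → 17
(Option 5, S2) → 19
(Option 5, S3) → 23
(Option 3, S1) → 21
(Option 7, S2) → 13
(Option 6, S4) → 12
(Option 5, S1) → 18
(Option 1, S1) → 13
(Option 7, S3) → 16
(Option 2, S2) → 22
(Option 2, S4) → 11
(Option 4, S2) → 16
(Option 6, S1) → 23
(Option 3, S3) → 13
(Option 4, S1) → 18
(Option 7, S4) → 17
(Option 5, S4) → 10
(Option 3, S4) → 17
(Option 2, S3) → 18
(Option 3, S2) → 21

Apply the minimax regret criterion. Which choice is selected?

Column bests: S1=23, S2=22, S3=23, S4=17.
Option 1 regrets: 10, 10, 1, 1 → max 10
Option 2 regrets: 10, 0, 5, 6 → max 10
Option 3 regrets: 2, 1, 10, 0 → max 10
Option 4 regrets: 5, 6, 5, 1 → max 6
Option 5 regrets: 5, 3, 0, 7 → max 7
Option 6 regrets: 0, 7, 6, 5 → max 7
Option 7 regrets: 11, 9, 7, 0 → max 11
Smallest max regret = 6 → Option 4.

Option 4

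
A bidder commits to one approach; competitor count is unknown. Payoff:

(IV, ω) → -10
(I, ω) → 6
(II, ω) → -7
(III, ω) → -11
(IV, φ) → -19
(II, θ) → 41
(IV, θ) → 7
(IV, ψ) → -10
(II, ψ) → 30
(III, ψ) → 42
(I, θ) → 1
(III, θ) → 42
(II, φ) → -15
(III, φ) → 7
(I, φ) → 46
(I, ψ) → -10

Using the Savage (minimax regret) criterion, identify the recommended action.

Column bests: θ=42, φ=46, ψ=42, ω=6.
I regrets: 41, 0, 52, 0 → max 52
II regrets: 1, 61, 12, 13 → max 61
III regrets: 0, 39, 0, 17 → max 39
IV regrets: 35, 65, 52, 16 → max 65
Smallest max regret = 39 → III.

III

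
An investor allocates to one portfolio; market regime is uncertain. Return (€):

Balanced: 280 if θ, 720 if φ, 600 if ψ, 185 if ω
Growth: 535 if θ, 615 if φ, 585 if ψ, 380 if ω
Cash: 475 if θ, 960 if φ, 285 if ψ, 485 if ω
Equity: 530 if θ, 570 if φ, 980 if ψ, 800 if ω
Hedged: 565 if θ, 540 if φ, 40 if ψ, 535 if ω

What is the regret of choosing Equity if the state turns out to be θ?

Best payoff under θ is 565.
Regret = 565 − 530 = 35.

35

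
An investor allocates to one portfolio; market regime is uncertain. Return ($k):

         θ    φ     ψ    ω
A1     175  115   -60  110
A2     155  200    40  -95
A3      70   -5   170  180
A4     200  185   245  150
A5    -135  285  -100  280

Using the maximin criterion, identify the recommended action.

A4

Row minima: A1=-60, A2=-95, A3=-5, A4=150, A5=-135
Best worst-case = 150 → A4.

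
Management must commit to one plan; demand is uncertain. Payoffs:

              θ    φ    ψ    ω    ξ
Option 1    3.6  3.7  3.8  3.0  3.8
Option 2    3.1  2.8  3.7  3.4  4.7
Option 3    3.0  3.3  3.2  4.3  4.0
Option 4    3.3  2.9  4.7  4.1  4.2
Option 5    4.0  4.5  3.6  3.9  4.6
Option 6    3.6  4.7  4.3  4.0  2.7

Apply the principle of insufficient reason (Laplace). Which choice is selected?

Option 5

Row averages: Option 1=3.58, Option 2=3.54, Option 3=3.56, Option 4=3.84, Option 5=4.12, Option 6=3.86
Highest average = 4.12 → Option 5.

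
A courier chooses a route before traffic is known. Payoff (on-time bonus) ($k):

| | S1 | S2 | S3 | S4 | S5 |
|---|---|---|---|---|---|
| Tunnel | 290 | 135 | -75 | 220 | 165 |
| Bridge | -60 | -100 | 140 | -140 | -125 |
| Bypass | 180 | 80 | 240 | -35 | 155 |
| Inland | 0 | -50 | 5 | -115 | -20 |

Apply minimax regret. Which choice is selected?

Column bests: S1=290, S2=135, S3=240, S4=220, S5=165.
Tunnel regrets: 0, 0, 315, 0, 0 → max 315
Bridge regrets: 350, 235, 100, 360, 290 → max 360
Bypass regrets: 110, 55, 0, 255, 10 → max 255
Inland regrets: 290, 185, 235, 335, 185 → max 335
Smallest max regret = 255 → Bypass.

Bypass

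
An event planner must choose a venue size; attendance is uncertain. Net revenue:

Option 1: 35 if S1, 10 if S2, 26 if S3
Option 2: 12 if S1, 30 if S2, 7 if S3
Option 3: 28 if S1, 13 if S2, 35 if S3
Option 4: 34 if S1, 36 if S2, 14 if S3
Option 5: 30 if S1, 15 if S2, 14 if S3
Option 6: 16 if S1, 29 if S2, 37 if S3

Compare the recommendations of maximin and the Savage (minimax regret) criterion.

maximin → Option 6; minimax regret → Option 6 (agree)

Row minima: Option 1=10, Option 2=7, Option 3=13, Option 4=14, Option 5=14, Option 6=16
Best worst-case = 16 → Option 6.
Column bests: S1=35, S2=36, S3=37.
Option 1 regrets: 0, 26, 11 → max 26
Option 2 regrets: 23, 6, 30 → max 30
Option 3 regrets: 7, 23, 2 → max 23
Option 4 regrets: 1, 0, 23 → max 23
Option 5 regrets: 5, 21, 23 → max 23
Option 6 regrets: 19, 7, 0 → max 19
Smallest max regret = 19 → Option 6.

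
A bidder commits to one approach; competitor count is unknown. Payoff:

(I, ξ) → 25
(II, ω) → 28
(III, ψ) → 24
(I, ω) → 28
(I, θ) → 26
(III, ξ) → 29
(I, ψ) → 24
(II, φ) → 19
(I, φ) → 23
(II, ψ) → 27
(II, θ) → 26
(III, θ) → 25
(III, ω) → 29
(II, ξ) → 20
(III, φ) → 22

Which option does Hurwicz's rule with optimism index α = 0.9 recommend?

III

I: 0.9·28 + 0.1·23 = 27.5
II: 0.9·28 + 0.1·19 = 27.1
III: 0.9·29 + 0.1·22 = 28.3
Highest Hurwicz score = 28.3 → III.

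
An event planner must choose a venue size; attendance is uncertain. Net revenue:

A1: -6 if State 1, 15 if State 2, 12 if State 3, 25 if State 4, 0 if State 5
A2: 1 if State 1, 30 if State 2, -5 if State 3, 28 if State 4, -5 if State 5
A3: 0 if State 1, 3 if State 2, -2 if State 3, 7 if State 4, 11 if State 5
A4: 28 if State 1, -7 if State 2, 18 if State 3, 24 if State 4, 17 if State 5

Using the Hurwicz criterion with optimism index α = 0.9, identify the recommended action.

A2

A1: 0.9·25 + 0.1·(-6) = 21.9
A2: 0.9·30 + 0.1·(-5) = 26.5
A3: 0.9·11 + 0.1·(-2) = 9.7
A4: 0.9·28 + 0.1·(-7) = 24.5
Highest Hurwicz score = 26.5 → A2.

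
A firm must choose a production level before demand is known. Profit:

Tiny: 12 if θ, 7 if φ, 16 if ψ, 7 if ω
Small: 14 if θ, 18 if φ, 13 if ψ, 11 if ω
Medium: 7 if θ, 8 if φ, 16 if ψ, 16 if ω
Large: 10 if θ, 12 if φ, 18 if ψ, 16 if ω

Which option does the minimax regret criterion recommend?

Column bests: θ=14, φ=18, ψ=18, ω=16.
Tiny regrets: 2, 11, 2, 9 → max 11
Small regrets: 0, 0, 5, 5 → max 5
Medium regrets: 7, 10, 2, 0 → max 10
Large regrets: 4, 6, 0, 0 → max 6
Smallest max regret = 5 → Small.

Small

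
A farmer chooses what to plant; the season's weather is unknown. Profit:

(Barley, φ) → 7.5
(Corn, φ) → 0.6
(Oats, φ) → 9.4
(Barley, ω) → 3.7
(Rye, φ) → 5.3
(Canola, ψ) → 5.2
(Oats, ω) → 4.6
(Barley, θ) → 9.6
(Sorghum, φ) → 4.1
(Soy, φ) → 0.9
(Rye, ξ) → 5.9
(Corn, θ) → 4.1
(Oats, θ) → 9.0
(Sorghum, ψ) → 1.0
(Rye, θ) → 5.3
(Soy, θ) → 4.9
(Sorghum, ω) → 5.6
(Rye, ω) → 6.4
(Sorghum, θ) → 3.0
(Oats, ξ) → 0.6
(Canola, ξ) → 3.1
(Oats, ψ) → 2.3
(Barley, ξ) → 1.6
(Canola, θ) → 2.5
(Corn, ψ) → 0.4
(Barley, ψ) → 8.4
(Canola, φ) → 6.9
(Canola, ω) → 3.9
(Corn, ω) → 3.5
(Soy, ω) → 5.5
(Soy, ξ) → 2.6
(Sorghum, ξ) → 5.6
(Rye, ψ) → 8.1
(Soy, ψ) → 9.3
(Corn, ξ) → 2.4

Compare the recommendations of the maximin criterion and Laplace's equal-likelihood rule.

Row minima: Oats=0.6, Sorghum=1.0, Canola=2.5, Soy=0.9, Corn=0.4, Rye=5.3, Barley=1.6
Best worst-case = 5.3 → Rye.
Row averages: Oats=5.18, Sorghum=3.86, Canola=4.32, Soy=4.64, Corn=2.2, Rye=6.2, Barley=6.16
Highest average = 6.2 → Rye.

maximin → Rye; laplace → Rye (agree)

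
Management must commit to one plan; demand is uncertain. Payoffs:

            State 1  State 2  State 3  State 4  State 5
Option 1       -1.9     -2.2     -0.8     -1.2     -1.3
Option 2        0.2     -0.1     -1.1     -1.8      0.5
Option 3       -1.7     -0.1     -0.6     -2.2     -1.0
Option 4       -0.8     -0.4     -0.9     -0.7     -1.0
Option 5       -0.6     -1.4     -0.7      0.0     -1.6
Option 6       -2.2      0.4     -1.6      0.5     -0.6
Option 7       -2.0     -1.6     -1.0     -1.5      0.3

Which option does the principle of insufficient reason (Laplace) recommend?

Row averages: Option 1=-1.48, Option 2=-0.46, Option 3=-1.12, Option 4=-0.76, Option 5=-0.86, Option 6=-0.7, Option 7=-1.16
Highest average = -0.46 → Option 2.

Option 2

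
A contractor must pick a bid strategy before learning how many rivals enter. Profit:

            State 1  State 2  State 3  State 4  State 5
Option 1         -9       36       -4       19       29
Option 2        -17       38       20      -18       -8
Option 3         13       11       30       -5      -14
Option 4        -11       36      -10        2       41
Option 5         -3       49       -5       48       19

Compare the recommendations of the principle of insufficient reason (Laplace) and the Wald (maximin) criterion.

laplace → Option 5; maximin → Option 5 (agree)

Row averages: Option 1=14.2, Option 2=3, Option 3=7, Option 4=11.6, Option 5=21.6
Highest average = 21.6 → Option 5.
Row minima: Option 1=-9, Option 2=-18, Option 3=-14, Option 4=-11, Option 5=-5
Best worst-case = -5 → Option 5.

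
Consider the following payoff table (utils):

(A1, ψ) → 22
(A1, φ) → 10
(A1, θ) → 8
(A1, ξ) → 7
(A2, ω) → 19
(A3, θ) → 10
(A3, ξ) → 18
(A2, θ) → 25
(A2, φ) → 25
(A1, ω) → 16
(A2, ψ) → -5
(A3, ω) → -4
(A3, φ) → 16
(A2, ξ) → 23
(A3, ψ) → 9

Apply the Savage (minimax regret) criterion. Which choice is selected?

A1

Column bests: θ=25, φ=25, ψ=22, ω=19, ξ=23.
A1 regrets: 17, 15, 0, 3, 16 → max 17
A2 regrets: 0, 0, 27, 0, 0 → max 27
A3 regrets: 15, 9, 13, 23, 5 → max 23
Smallest max regret = 17 → A1.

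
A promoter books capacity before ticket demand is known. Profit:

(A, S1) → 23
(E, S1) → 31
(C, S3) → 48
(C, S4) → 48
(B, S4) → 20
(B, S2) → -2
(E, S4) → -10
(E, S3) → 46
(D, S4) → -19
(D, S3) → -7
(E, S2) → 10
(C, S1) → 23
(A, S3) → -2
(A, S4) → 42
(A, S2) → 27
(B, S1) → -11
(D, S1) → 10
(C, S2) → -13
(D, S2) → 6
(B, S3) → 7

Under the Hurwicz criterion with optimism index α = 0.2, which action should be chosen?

A: 0.2·42 + 0.8·(-2) = 6.8
B: 0.2·20 + 0.8·(-11) = -4.8
C: 0.2·48 + 0.8·(-13) = -0.8
D: 0.2·10 + 0.8·(-19) = -13.2
E: 0.2·46 + 0.8·(-10) = 1.2
Highest Hurwicz score = 6.8 → A.

A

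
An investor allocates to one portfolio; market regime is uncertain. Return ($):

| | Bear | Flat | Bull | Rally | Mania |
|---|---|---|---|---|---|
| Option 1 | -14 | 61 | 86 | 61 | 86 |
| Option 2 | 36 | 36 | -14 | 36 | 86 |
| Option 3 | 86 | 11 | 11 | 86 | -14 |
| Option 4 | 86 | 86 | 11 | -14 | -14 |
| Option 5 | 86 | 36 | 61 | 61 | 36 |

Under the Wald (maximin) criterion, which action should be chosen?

Option 5

Row minima: Option 1=-14, Option 2=-14, Option 3=-14, Option 4=-14, Option 5=36
Best worst-case = 36 → Option 5.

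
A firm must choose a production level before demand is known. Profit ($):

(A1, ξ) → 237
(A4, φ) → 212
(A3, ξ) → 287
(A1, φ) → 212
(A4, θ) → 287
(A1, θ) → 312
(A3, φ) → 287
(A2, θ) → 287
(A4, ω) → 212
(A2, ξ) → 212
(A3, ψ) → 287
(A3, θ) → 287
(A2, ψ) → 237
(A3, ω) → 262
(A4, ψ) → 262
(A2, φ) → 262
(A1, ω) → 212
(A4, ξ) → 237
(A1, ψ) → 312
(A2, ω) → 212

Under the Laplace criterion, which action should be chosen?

A3

Row averages: A1=257, A2=242, A3=282, A4=242
Highest average = 282 → A3.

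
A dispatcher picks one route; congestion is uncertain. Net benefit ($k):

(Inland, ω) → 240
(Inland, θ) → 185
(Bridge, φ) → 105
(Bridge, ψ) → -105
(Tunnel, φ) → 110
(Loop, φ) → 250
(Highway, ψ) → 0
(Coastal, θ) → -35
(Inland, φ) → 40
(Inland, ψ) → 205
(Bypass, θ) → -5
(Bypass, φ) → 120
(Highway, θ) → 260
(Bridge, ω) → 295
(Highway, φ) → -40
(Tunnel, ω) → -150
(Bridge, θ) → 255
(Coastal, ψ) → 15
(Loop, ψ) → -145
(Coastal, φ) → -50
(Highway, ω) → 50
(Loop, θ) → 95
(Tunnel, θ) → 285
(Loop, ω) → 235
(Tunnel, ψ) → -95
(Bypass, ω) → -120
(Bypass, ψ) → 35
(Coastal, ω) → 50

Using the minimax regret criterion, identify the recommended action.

Column bests: θ=285, φ=250, ψ=205, ω=295.
Inland regrets: 100, 210, 0, 55 → max 210
Highway regrets: 25, 290, 205, 245 → max 290
Bridge regrets: 30, 145, 310, 0 → max 310
Loop regrets: 190, 0, 350, 60 → max 350
Tunnel regrets: 0, 140, 300, 445 → max 445
Coastal regrets: 320, 300, 190, 245 → max 320
Bypass regrets: 290, 130, 170, 415 → max 415
Smallest max regret = 210 → Inland.

Inland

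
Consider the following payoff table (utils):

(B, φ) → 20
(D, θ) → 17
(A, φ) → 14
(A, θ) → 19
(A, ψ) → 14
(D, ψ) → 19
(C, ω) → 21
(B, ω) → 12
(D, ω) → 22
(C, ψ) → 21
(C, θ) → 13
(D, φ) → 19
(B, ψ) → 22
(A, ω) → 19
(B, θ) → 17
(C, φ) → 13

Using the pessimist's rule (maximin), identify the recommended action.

Row minima: A=14, B=12, C=13, D=17
Best worst-case = 17 → D.

D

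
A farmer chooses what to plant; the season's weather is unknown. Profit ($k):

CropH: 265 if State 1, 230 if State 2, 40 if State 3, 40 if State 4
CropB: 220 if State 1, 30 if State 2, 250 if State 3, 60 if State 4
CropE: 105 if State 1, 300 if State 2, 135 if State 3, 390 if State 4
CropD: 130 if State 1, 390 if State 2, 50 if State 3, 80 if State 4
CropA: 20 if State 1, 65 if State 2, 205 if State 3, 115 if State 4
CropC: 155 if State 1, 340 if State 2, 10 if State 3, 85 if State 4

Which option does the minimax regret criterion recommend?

Column bests: State 1=265, State 2=390, State 3=250, State 4=390.
CropH regrets: 0, 160, 210, 350 → max 350
CropB regrets: 45, 360, 0, 330 → max 360
CropE regrets: 160, 90, 115, 0 → max 160
CropD regrets: 135, 0, 200, 310 → max 310
CropA regrets: 245, 325, 45, 275 → max 325
CropC regrets: 110, 50, 240, 305 → max 305
Smallest max regret = 160 → CropE.

CropE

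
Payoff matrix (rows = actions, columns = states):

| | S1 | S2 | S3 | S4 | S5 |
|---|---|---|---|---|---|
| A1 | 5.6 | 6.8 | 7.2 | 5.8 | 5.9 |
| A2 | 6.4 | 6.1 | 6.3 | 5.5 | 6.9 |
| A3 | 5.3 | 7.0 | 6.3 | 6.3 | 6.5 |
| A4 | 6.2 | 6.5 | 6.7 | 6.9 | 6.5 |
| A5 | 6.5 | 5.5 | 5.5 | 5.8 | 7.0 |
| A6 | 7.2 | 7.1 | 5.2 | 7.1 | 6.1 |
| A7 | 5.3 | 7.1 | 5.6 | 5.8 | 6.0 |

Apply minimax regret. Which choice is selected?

Column bests: S1=7.2, S2=7.1, S3=7.2, S4=7.1, S5=7.0.
A1 regrets: 1.6, 0.3, 0.0, 1.3, 1.1 → max 1.6
A2 regrets: 0.8, 1.0, 0.9, 1.6, 0.1 → max 1.6
A3 regrets: 1.9, 0.1, 0.9, 0.8, 0.5 → max 1.9
A4 regrets: 1.0, 0.6, 0.5, 0.2, 0.5 → max 1.0
A5 regrets: 0.7, 1.6, 1.7, 1.3, 0.0 → max 1.7
A6 regrets: 0.0, 0.0, 2.0, 0.0, 0.9 → max 2.0
A7 regrets: 1.9, 0.0, 1.6, 1.3, 1.0 → max 1.9
Smallest max regret = 1.0 → A4.

A4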